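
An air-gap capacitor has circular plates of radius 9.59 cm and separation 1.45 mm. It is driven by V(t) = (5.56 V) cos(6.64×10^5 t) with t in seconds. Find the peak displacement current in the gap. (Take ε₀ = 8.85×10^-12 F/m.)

6.51×10^-4 A

The displacement current equals the conduction current C dV/dt, which peaks at C V₀ ω.
With C = ε₀A/d = (8.85×10^-12)(0.02889)/(1.45×10^-3) = 1.763×10^-10 F and ω = 6.64×10^5 rad/s, I_d,max = (1.763×10^-10)(5.56)(6.64×10^5) = 6.51×10^-4 A.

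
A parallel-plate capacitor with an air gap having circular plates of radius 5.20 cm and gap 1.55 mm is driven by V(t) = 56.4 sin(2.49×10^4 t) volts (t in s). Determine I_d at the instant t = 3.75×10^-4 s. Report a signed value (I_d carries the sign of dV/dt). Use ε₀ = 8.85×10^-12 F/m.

C = ε₀A/d = (8.85×10^-12)(8.495×10^-3)/(1.55×10^-3) = 4.850×10^-11 F. dV/dt = V₀ω·cos(ωt); at ωt = 9.3375 rad this factor is -0.9962.
I_d = C dV/dt = (4.850×10^-11)(56.4)(2.49×10^4)(-0.9962) = -6.79×10^-5 A.

-6.79×10^-5 A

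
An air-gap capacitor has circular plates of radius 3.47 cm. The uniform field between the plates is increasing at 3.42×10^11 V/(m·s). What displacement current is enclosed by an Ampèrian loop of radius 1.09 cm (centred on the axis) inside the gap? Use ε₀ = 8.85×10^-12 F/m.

1.13×10^-3 A

Through the whole plate area (πR² = 3.783×10^-3 m²), I_d = ε₀ πR² dE/dt = 0.01145 A.
Since J_d is uniform, the enclosed fraction is (r/R)² = 0.09867, giving I_d,enc = 1.13×10^-3 A.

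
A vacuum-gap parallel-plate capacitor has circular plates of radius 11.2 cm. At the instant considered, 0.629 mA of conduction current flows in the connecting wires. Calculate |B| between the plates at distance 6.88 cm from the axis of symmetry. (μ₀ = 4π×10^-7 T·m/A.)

6.90×10^-10 T

By continuity the displacement current in the gap matches the conduction current: I_d = 6.29×10^-4 A.
∮B·dl = μ₀ I_d,enc with I_d,enc = I_d r²/R² = 2.374×10^-4 A; so B = μ₀ I_d,enc/(2πr) = 6.90×10^-10 T.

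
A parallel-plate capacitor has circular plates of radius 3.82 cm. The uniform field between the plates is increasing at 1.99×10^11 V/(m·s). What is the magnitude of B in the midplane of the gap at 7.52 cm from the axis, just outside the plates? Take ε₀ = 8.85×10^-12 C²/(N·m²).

2.15×10^-8 T

I_d = ε₀ dΦ_E/dt = ε₀ πR² (dE/dt) = (8.85×10^-12)(4.584×10^-3)(1.99×10^11) = 8.073×10^-3 A through the full plate area.
For r ≥ R the full I_d is enclosed: B = μ₀ I_d/(2πr) = (4π×10^-7)(8.073×10^-3)/(2π·0.0752) = 2.15×10^-8 T.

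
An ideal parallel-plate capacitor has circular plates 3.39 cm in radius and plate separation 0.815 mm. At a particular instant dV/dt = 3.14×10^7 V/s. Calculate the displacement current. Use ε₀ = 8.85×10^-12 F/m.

The displacement current equals the charging current C dV/dt. With C = ε₀A/d = (8.85×10^-12)(3.610×10^-3)/(8.15×10^-4) = 3.920×10^-11 F, I_d = (3.920×10^-11)(3.14×10^7) = 1.23×10^-3 A.

1.23×10^-3 A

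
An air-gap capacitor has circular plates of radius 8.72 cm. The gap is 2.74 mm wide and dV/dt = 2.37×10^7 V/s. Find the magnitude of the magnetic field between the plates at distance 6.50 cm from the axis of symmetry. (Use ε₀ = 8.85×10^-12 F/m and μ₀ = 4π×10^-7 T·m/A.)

3.13×10^-9 T

dE/dt = (dV/dt)/d = 8.650×10^9 V/(m·s); I_d = ε₀(πR²)(dE/dt) = (8.85×10^-12)(0.02389)(8.650×10^9) = 1.829×10^-3 A.
An Ampèrian loop of radius r encloses a fraction (r/R)² of I_d. Then B·2πr = μ₀ I_d (r/R)², giving B = μ₀ I_d r/(2πR²) = 3.13×10^-9 T.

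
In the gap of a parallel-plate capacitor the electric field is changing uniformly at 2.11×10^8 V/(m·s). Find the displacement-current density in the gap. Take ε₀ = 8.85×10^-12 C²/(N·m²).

The displacement-current density is ε₀ ∂E/∂t = (8.85×10^-12)(2.11×10^8) = 1.87×10^-3 A/m².

1.87×10^-3 A/m²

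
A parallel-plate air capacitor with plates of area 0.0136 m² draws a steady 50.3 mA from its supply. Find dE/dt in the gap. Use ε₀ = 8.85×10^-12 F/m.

Charge continuity gives I_d = I = 0.0503 A between the plates.
Inverting I_d = ε₀ A dE/dt gives dE/dt = 0.0503 / (8.85×10^-12 · 0.0136) = 4.18×10^11 V/(m·s).

4.18×10^11 V/(m·s)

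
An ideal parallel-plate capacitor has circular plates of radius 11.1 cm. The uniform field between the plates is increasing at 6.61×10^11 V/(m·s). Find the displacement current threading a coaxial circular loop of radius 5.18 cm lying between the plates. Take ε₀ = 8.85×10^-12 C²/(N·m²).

0.0493 A

Total displacement current: I_d = ε₀(πR²)(dE/dt) = (8.85×10^-12)(0.03871)(6.61×10^11) = 0.2264 A.
Since J_d is uniform, the enclosed fraction is (r/R)² = 0.2178, giving I_d,enc = 0.0493 A.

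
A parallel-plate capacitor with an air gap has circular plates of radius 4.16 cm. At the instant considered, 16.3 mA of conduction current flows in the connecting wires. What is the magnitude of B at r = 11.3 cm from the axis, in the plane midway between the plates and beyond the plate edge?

By continuity the displacement current in the gap matches the conduction current: I_d = 0.0163 A.
Outside the plates the loop encloses all of I_d, so B·2πr = μ₀ I_d and B = 2.88×10^-8 T.

2.88×10^-8 T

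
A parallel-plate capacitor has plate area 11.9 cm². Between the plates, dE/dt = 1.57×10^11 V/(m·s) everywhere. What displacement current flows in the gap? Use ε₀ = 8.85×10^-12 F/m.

With a uniform field, Φ_E = EA, so I_d = ε₀ A dE/dt = 1.65×10^-3 A.

1.65×10^-3 A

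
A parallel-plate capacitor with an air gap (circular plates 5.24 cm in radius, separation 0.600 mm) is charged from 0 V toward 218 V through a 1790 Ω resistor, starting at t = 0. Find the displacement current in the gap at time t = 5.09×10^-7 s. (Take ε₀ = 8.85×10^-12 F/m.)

0.0130 A

With C = ε₀A/d = (8.85×10^-12)(8.626×10^-3)/(6.00×10^-4) = 1.272×10^-10 F, the time constant is τ = RC = 2.277×10^-7 s, so t/τ = 2.235 and e^(−t/τ) = 0.1070.
I_d = I_cond = (V₀/R) e^(−t/τ) = (0.1218)(0.1070) = 0.0130 A.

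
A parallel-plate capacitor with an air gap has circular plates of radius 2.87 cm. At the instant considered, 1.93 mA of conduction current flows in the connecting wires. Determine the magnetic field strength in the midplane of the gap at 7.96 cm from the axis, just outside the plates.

No conduction current crosses the gap, so I_d there equals the 1.93×10^-3 A in the leads.
Outside the plates the loop encloses all of I_d, so B·2πr = μ₀ I_d and B = 4.85×10^-9 T.

4.85×10^-9 T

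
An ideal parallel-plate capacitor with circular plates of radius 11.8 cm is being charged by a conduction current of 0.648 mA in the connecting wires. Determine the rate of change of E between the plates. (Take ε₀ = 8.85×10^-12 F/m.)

By continuity, I_d in the gap equals the 0.648 mA flowing in the wire.
Then dE/dt = I_d/(ε₀A) = 1.67×10^9 V/(m·s).

1.67×10^9 V/(m·s)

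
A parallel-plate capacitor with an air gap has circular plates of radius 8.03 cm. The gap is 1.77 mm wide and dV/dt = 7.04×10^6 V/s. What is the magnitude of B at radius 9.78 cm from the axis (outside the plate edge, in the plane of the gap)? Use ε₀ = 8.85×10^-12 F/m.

With E = V/d, dE/dt = 3.977×10^9 V/(m·s) and πR² = 0.02026 m², giving I_d = ε₀ πR² dE/dt = 7.131×10^-4 A.
Outside the plates the loop encloses all of I_d, so B·2πr = μ₀ I_d and B = 1.46×10^-9 T.

1.46×10^-9 T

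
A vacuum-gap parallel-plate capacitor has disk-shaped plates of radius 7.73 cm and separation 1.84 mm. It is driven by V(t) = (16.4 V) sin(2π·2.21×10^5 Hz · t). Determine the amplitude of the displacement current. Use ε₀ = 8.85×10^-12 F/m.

2.06×10^-3 A

The displacement current equals the conduction current C dV/dt, which peaks at C V₀ ω.
With C = ε₀A/d = (8.85×10^-12)(0.01877)/(1.84×10^-3) = 9.028×10^-11 F and ω = 2πf = 1.389×10^6 rad/s, I_d,max = (9.028×10^-11)(16.4)(1.389×10^6) = 2.06×10^-3 A.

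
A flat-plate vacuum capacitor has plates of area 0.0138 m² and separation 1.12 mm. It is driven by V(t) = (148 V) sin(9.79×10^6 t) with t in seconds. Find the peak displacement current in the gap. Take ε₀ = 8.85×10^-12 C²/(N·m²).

(dE/dt)_max = V₀ω/d = 1.294×10^12 V/(m·s); ω = 9.79×10^6 rad/s.
I_d,max = ε₀ A (dE/dt)_max = (8.85×10^-12)(0.0138)(1.294×10^12) = 0.158 A.

0.158 A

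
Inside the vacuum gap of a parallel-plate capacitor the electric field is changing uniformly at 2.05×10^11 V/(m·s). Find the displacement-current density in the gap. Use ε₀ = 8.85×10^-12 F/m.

1.81 A/m²

J_d = ε₀ ∂E/∂t, so J_d = 1.81 A/m².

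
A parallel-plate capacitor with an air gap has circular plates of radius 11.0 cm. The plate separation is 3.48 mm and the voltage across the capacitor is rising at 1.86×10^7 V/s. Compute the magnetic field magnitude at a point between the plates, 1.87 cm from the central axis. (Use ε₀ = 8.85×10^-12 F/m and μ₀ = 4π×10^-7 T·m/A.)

With E = V/d, dE/dt = 5.345×10^9 V/(m·s) and πR² = 0.03801 m², giving I_d = ε₀ πR² dE/dt = 1.798×10^-3 A.
For r < R the Ampère–Maxwell law gives B(2πr) = μ₀ I_d (r²/R²), so B = μ₀ I_d r/(2πR²) = (4π×10^-7)(1.798×10^-3)(0.0187)/(2π·0.110²) = 5.56×10^-10 T.

5.56×10^-10 T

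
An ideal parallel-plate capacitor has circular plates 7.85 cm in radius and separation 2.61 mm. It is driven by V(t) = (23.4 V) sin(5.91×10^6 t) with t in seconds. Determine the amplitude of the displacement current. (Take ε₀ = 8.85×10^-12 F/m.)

C = ε₀A/d = (8.85×10^-12)(0.01936)/(2.61×10^-3) = 6.565×10^-11 F; ω = 5.91×10^6 rad/s.
I_d = C dV/dt, so |I_d|_max = C V₀ ω = (6.565×10^-11)(23.4)(5.91×10^6) = 9.08×10^-3 A.

9.08×10^-3 A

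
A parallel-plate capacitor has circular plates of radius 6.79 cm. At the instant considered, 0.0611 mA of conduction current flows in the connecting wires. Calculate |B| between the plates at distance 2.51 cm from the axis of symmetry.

No conduction current crosses the gap, so I_d there equals the 6.11×10^-5 A in the leads.
For r < R the Ampère–Maxwell law gives B(2πr) = μ₀ I_d (r²/R²), so B = μ₀ I_d r/(2πR²) = (4π×10^-7)(6.11×10^-5)(0.0251)/(2π·0.0679²) = 6.65×10^-11 T.

6.65×10^-11 T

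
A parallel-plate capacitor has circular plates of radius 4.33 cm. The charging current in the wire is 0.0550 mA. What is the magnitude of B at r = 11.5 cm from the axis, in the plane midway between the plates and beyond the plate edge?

9.57×10^-11 T

By continuity the displacement current in the gap matches the conduction current: I_d = 5.50×10^-5 A.
With r > R the enclosed displacement current is the full I_d; B = μ₀ I_d / (2πr) = 9.57×10^-11 T.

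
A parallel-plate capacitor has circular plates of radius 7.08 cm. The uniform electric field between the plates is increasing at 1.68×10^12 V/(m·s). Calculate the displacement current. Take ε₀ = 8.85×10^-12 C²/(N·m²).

I_d = ε₀ A (dE/dt) = (8.85×10^-12)(0.01575 m²)(1.68×10^12) = 0.234 A.

0.234 A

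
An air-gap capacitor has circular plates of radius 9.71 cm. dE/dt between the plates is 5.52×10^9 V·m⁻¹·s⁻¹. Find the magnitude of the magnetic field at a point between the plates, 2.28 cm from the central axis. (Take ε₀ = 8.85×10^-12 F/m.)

I_d = ε₀ dΦ_E/dt = ε₀ πR² (dE/dt) = (8.85×10^-12)(0.02962)(5.52×10^9) = 1.447×10^-3 A through the full plate area.
∮B·dl = μ₀ I_d,enc with I_d,enc = I_d r²/R² = 7.978×10^-5 A; so B = μ₀ I_d,enc/(2πr) = 7.00×10^-10 T.

7.00×10^-10 T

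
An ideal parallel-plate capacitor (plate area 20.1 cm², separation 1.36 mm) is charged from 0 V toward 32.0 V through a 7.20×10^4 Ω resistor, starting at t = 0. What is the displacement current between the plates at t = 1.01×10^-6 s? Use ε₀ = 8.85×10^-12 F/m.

1.52×10^-4 A

C = ε₀A/d = (8.85×10^-12)(2.01×10^-3)/(1.36×10^-3) = 1.308×10^-11 F, so τ = RC = 9.418×10^-7 s.
The conduction current is I(t) = (V₀/R) e^(−t/τ), and the displacement current between the plates equals it.
t/τ = 1.072; I_d = (32.0/7.20×10^4) · e^(−1.072) = (4.444×10^-4)(0.3423) = 1.52×10^-4 A.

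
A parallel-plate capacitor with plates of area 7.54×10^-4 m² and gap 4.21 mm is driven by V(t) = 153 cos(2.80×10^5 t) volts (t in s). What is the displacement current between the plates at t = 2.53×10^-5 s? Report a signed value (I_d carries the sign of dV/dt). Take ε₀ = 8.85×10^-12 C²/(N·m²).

-4.87×10^-5 A

dE/dt = (V₀ω/d)·−sin(ωt) with ωt = 7.084 rad: (153)(2.80×10^5)(-0.7179)/(4.21×10^-3) = -7.305×10^9 V/(m·s).
I_d = ε₀ A dE/dt = (8.85×10^-12)(7.54×10^-4)(-7.305×10^9) = -4.87×10^-5 A.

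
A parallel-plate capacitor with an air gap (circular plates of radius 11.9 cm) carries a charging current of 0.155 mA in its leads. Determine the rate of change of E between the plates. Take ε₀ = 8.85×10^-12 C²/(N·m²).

Charge continuity gives I_d = I = 1.55×10^-4 A between the plates.
Then dE/dt = I_d/(ε₀A) = 3.94×10^8 V/(m·s).

3.94×10^8 V/(m·s)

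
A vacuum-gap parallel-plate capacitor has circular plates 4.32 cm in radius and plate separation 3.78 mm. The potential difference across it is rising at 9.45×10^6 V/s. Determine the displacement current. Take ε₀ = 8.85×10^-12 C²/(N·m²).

1.30×10^-4 A

C = ε₀A/d = (8.85×10^-12)(5.863×10^-3)/(3.78×10^-3) = 1.373×10^-11 F.
I_d = C dV/dt = (1.373×10^-11)(9.45×10^6) = 1.30×10^-4 A.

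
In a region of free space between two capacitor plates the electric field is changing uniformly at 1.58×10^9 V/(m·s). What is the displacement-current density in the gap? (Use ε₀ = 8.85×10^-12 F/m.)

The displacement-current density is ε₀ ∂E/∂t = (8.85×10^-12)(1.58×10^9) = 0.0140 A/m².

0.0140 A/m²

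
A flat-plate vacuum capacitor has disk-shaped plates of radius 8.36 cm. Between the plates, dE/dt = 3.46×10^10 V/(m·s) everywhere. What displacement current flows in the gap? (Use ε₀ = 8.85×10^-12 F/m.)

The displacement current is ε₀ times dΦ_E/dt = ε₀ A dE/dt = (8.85×10^-12)(0.02196)(3.46×10^10) = 6.72×10^-3 A.

6.72×10^-3 A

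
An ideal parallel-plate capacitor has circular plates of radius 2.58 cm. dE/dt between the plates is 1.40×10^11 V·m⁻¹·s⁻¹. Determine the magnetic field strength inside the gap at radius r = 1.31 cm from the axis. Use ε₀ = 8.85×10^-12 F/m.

1.02×10^-8 T

I_d = ε₀ dΦ_E/dt = ε₀ πR² (dE/dt) = (8.85×10^-12)(2.091×10^-3)(1.40×10^11) = 2.591×10^-3 A through the full plate area.
For r < R the Ampère–Maxwell law gives B(2πr) = μ₀ I_d (r²/R²), so B = μ₀ I_d r/(2πR²) = (4π×10^-7)(2.591×10^-3)(0.0131)/(2π·0.0258²) = 1.02×10^-8 T.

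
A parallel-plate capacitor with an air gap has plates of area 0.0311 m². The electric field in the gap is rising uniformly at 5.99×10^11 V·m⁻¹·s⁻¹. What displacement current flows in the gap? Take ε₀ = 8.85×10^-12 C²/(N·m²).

I_d = ε₀ A (dE/dt) = (8.85×10^-12)(0.0311 m²)(5.99×10^11) = 0.165 A.

0.165 A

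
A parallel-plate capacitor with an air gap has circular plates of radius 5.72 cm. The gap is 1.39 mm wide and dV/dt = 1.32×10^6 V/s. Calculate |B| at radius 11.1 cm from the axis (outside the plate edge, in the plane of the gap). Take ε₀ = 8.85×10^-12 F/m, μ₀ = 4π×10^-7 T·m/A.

1.56×10^-10 T

I_d = C dV/dt with C = ε₀πR²/d = 6.545×10^-11 F, so I_d = (6.545×10^-11)(1.32×10^6) = 8.639×10^-5 A.
With r > R the enclosed displacement current is the full I_d; B = μ₀ I_d / (2πr) = 1.56×10^-10 T.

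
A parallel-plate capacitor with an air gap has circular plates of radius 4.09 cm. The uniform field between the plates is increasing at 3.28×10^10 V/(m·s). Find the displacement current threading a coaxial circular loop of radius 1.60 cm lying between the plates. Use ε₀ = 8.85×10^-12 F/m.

Through the whole plate area (πR² = 5.255×10^-3 m²), I_d = ε₀ πR² dE/dt = 1.525×10^-3 A.
Since J_d is uniform, the enclosed fraction is (r/R)² = 0.1530, giving I_d,enc = 2.33×10^-4 A.

2.33×10^-4 A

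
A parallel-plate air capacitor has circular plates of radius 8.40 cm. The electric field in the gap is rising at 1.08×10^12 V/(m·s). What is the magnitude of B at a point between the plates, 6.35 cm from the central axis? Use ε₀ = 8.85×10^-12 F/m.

I_d = ε₀ dΦ_E/dt = ε₀ πR² (dE/dt) = (8.85×10^-12)(0.02217)(1.08×10^12) = 0.2119 A through the full plate area.
An Ampèrian loop of radius r encloses a fraction (r/R)² of I_d. Then B·2πr = μ₀ I_d (r/R)², giving B = μ₀ I_d r/(2πR²) = 3.81×10^-7 T.

3.81×10^-7 T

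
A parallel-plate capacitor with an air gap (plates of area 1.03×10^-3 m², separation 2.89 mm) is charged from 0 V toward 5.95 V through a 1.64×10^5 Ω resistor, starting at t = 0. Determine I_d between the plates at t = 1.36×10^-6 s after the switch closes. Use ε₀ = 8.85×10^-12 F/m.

C = ε₀A/d = (8.85×10^-12)(1.03×10^-3)/(2.89×10^-3) = 3.154×10^-12 F, so τ = RC = 5.173×10^-7 s.
The conduction current is I(t) = (V₀/R) e^(−t/τ), and the displacement current between the plates equals it.
t/τ = 2.629; I_d = (5.95/1.64×10^5) · e^(−2.629) = (3.628×10^-5)(0.07215) = 2.62×10^-6 A.

2.62×10^-6 A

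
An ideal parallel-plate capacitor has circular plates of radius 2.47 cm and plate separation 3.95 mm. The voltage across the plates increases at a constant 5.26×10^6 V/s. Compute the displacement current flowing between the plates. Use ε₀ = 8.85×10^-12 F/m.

The field between the plates is E = V/d, so dE/dt = (5.26×10^6)/(3.95×10^-3 m) = 1.332×10^9 V/(m·s).
I_d = ε₀ A (dE/dt) = (8.85×10^-12)(1.917×10^-3)(1.332×10^9) = 2.26×10^-5 A.

2.26×10^-5 A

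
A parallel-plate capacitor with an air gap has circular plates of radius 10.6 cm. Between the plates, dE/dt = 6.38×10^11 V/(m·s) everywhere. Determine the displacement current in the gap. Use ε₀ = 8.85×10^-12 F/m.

The displacement current is ε₀ times dΦ_E/dt = ε₀ A dE/dt = (8.85×10^-12)(0.03530)(6.38×10^11) = 0.199 A.

0.199 A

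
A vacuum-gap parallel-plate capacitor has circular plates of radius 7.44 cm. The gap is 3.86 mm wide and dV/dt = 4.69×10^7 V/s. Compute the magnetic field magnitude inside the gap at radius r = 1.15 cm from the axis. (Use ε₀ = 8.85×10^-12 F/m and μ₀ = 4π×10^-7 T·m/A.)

dE/dt = (dV/dt)/d = 1.215×10^10 V/(m·s); I_d = ε₀(πR²)(dE/dt) = (8.85×10^-12)(0.01739)(1.215×10^10) = 1.870×10^-3 A.
An Ampèrian loop of radius r encloses a fraction (r/R)² of I_d. Then B·2πr = μ₀ I_d (r/R)², giving B = μ₀ I_d r/(2πR²) = 7.77×10^-10 T.

7.77×10^-10 T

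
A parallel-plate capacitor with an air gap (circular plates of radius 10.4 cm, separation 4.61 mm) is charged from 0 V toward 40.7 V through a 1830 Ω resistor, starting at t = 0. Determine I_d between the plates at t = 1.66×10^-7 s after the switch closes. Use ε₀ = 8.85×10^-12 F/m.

5.54×10^-3 A

With C = ε₀A/d = (8.85×10^-12)(0.03398)/(4.61×10^-3) = 6.523×10^-11 F, the time constant is τ = RC = 1.194×10^-7 s, so t/τ = 1.390 and e^(−t/τ) = 0.2491.
I_d = I_cond = (V₀/R) e^(−t/τ) = (0.02224)(0.2491) = 5.54×10^-3 A.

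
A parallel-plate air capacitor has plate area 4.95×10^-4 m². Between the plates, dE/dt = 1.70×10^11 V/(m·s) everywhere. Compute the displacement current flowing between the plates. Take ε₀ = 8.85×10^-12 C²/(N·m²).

7.45×10^-4 A

With a uniform field, Φ_E = EA, so I_d = ε₀ A dE/dt = 7.45×10^-4 A.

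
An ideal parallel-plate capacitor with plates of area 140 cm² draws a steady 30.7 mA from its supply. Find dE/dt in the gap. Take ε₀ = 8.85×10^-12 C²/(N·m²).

Charge continuity gives I_d = I = 0.0307 A between the plates.
Inverting I_d = ε₀ A dE/dt gives dE/dt = 0.0307 / (8.85×10^-12 · 0.0140) = 2.48×10^11 V/(m·s).

2.48×10^11 V/(m·s)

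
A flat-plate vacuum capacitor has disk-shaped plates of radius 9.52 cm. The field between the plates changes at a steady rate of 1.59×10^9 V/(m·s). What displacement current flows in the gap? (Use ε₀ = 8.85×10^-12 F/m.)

With a uniform field, Φ_E = EA, so I_d = ε₀ A dE/dt = 4.01×10^-4 A.

4.01×10^-4 A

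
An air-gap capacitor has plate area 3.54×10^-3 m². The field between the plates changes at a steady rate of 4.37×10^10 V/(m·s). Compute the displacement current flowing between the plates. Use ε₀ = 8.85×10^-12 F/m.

1.37×10^-3 A

With a uniform field, Φ_E = EA, so I_d = ε₀ A dE/dt = 1.37×10^-3 A.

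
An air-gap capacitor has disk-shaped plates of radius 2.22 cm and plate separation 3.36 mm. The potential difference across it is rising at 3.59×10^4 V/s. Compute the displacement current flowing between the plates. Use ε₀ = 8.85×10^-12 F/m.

The displacement current equals the charging current C dV/dt. With C = ε₀A/d = (8.85×10^-12)(1.548×10^-3)/(3.36×10^-3) = 4.077×10^-12 F, I_d = (4.077×10^-12)(3.59×10^4) = 1.46×10^-7 A.

1.46×10^-7 A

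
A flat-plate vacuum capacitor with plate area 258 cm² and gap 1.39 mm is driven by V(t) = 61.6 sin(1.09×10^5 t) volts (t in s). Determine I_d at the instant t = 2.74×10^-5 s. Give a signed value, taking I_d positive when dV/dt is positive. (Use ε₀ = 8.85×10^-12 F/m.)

-1.09×10^-3 A

C = ε₀A/d = (8.85×10^-12)(0.0258)/(1.39×10^-3) = 1.643×10^-10 F. dV/dt = V₀ω·cos(ωt); at ωt = 2.9866 rad this factor is -0.9880.
I_d = C dV/dt = (1.643×10^-10)(61.6)(1.09×10^5)(-0.9880) = -1.09×10^-3 A.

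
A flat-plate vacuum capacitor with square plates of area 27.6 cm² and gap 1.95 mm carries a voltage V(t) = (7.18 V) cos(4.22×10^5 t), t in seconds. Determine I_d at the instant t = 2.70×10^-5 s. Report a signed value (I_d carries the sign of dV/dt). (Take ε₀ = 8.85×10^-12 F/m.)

C = ε₀A/d = (8.85×10^-12)(2.76×10^-3)/(1.95×10^-3) = 1.253×10^-11 F. dV/dt = V₀ω·−sin(ωt); at ωt = 11.394 rad this factor is 0.9217.
I_d = C dV/dt = (1.253×10^-11)(7.18)(4.22×10^5)(0.9217) = 3.50×10^-5 A.

3.50×10^-5 A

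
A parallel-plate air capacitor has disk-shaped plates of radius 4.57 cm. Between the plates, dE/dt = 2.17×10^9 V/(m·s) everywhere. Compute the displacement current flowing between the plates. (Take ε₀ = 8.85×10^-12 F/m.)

With a uniform field, Φ_E = EA, so I_d = ε₀ A dE/dt = 1.26×10^-4 A.

1.26×10^-4 A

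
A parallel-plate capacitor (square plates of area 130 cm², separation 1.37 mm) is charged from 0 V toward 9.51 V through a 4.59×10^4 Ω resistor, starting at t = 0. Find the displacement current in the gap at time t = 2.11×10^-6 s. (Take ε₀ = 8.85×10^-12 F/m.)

C = ε₀A/d = (8.85×10^-12)(0.0130)/(1.37×10^-3) = 8.398×10^-11 F, so τ = RC = 3.855×10^-6 s.
The conduction current is I(t) = (V₀/R) e^(−t/τ), and the displacement current between the plates equals it.
t/τ = 0.5473; I_d = (9.51/4.59×10^4) · e^(−0.5473) = (2.072×10^-4)(0.5785) = 1.20×10^-4 A.

1.20×10^-4 A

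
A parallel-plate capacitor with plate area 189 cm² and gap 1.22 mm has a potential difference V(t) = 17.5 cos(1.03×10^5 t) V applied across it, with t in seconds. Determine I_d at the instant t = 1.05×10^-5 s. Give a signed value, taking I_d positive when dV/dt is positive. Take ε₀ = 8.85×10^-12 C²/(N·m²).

C = ε₀A/d = (8.85×10^-12)(0.0189)/(1.22×10^-3) = 1.371×10^-10 F. dV/dt = V₀ω·−sin(ωt); at ωt = 1.0815 rad this factor is -0.8827.
I_d = C dV/dt = (1.371×10^-10)(17.5)(1.03×10^5)(-0.8827) = -2.18×10^-4 A.

-2.18×10^-4 A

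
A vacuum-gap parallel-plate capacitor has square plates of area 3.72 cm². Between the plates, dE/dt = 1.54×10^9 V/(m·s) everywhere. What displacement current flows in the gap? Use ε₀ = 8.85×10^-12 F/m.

5.07×10^-6 A

With a uniform field, Φ_E = EA, so I_d = ε₀ A dE/dt = 5.07×10^-6 A.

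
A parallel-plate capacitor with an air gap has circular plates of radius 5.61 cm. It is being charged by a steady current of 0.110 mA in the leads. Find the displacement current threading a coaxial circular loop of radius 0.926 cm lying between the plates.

Between the plates the displacement current equals the wire current: I_d = 0.110 mA = 1.10×10^-4 A.
Since J_d is uniform, the enclosed fraction is (r/R)² = 0.02725, giving I_d,enc = 3.00×10^-6 A.

3.00×10^-6 A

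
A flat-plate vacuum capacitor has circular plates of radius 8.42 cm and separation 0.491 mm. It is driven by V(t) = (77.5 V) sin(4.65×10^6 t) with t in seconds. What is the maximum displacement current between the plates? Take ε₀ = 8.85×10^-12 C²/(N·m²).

0.145 A

(dE/dt)_max = V₀ω/d = 7.340×10^11 V/(m·s); ω = 4.65×10^6 rad/s.
I_d,max = ε₀ A (dE/dt)_max = (8.85×10^-12)(0.02227)(7.340×10^11) = 0.145 A.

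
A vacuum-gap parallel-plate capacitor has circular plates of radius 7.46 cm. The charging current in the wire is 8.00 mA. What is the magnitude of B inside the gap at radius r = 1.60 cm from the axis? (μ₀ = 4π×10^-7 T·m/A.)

Between the plates the displacement current equals the wire current: I_d = 8.00 mA = 8.00×10^-3 A.
An Ampèrian loop of radius r encloses a fraction (r/R)² of I_d. Then B·2πr = μ₀ I_d (r/R)², giving B = μ₀ I_d r/(2πR²) = 4.60×10^-9 T.

4.60×10^-9 T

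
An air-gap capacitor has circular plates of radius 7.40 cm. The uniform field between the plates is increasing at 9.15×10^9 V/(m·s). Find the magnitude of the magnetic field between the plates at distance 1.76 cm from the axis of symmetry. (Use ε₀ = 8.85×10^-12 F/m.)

8.95×10^-10 T

Through the whole plate area (πR² = 0.01720 m²), I_d = ε₀ πR² dE/dt = 1.393×10^-3 A.
For r < R the Ampère–Maxwell law gives B(2πr) = μ₀ I_d (r²/R²), so B = μ₀ I_d r/(2πR²) = (4π×10^-7)(1.393×10^-3)(0.0176)/(2π·0.0740²) = 8.95×10^-10 T.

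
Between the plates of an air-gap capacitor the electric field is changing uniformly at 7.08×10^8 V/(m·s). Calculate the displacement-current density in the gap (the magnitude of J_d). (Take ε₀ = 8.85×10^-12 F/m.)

6.27×10^-3 A/m²

The displacement-current density is ε₀ ∂E/∂t = (8.85×10^-12)(7.08×10^8) = 6.27×10^-3 A/m².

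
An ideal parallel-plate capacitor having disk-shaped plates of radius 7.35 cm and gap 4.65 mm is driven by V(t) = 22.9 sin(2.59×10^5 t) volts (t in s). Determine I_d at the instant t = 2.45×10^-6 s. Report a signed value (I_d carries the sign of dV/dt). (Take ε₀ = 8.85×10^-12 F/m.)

1.54×10^-4 A

C = ε₀A/d = (8.85×10^-12)(0.01697)/(4.65×10^-3) = 3.230×10^-11 F. dV/dt = V₀ω·cos(ωt); at ωt = 0.63455 rad this factor is 0.8053.
I_d = C dV/dt = (3.230×10^-11)(22.9)(2.59×10^5)(0.8053) = 1.54×10^-4 A.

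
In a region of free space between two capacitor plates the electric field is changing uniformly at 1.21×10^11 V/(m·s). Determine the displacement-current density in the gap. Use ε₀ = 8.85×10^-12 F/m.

J_d = ε₀ ∂E/∂t, so J_d = 1.07 A/m².

1.07 A/m²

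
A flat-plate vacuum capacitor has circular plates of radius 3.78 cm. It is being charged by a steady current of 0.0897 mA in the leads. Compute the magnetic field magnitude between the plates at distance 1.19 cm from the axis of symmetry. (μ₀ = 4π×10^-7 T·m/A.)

1.49×10^-10 T

By continuity the displacement current in the gap matches the conduction current: I_d = 8.97×10^-5 A.
∮B·dl = μ₀ I_d,enc with I_d,enc = I_d r²/R² = 8.890×10^-6 A; so B = μ₀ I_d,enc/(2πr) = 1.49×10^-10 T.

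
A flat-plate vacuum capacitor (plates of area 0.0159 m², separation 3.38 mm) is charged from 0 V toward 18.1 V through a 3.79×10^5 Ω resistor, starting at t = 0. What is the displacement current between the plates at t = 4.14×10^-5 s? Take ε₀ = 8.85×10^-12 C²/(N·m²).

3.46×10^-6 A

C = ε₀A/d = (8.85×10^-12)(0.0159)/(3.38×10^-3) = 4.163×10^-11 F and τ = RC = 1.578×10^-5 s. I_d in the gap equals the RC charging current.
I_d(t) = (V₀/R) e^(−t/τ) = 4.776×10^-5 · e^(−2.624) = 3.46×10^-6 A.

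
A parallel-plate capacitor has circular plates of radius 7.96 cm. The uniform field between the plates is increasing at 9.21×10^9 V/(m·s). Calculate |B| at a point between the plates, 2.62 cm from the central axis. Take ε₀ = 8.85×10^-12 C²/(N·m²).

Through the whole plate area (πR² = 0.01991 m²), I_d = ε₀ πR² dE/dt = 1.623×10^-3 A.
∮B·dl = μ₀ I_d,enc with I_d,enc = I_d r²/R² = 1.758×10^-4 A; so B = μ₀ I_d,enc/(2πr) = 1.34×10^-9 T.

1.34×10^-9 T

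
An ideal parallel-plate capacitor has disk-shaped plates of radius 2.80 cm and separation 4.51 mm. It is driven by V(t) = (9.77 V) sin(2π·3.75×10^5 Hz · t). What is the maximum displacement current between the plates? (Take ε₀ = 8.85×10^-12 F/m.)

C = ε₀A/d = (8.85×10^-12)(2.463×10^-3)/(4.51×10^-3) = 4.833×10^-12 F; ω = 2πf = 2.356×10^6 rad/s.
I_d = C dV/dt, so |I_d|_max = C V₀ ω = (4.833×10^-12)(9.77)(2.356×10^6) = 1.11×10^-4 A.

1.11×10^-4 A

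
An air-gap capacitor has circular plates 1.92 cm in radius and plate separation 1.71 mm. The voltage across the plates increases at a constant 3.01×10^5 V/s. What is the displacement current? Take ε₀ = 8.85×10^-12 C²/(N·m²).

The field between the plates is E = V/d, so dE/dt = (3.01×10^5)/(1.71×10^-3 m) = 1.760×10^8 V/(m·s).
I_d = ε₀ A (dE/dt) = (8.85×10^-12)(1.158×10^-3)(1.760×10^8) = 1.80×10^-6 A.

1.80×10^-6 A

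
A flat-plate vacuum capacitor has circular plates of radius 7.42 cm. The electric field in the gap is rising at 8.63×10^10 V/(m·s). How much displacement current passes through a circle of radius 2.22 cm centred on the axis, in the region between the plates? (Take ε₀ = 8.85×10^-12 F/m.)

1.18×10^-3 A

Total displacement current: I_d = ε₀(πR²)(dE/dt) = (8.85×10^-12)(0.01730)(8.63×10^10) = 0.01321 A.
The field is uniform, so I_d,enc = I_d (r/R)² = (0.01321)(2.22/7.42)² = 1.18×10^-3 A.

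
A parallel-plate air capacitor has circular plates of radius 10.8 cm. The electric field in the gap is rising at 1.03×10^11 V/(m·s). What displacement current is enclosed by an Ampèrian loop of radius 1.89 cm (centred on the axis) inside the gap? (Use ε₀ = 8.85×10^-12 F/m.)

Through the whole plate area (πR² = 0.03664 m²), I_d = ε₀ πR² dE/dt = 0.03340 A.
The field is uniform, so I_d,enc = I_d (r/R)² = (0.03340)(1.89/10.8)² = 1.02×10^-3 A.

1.02×10^-3 A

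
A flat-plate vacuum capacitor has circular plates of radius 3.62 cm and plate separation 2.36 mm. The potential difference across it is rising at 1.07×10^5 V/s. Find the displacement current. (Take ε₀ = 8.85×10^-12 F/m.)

1.65×10^-6 A

E = V/d so dE/dt = (dV/dt)/d = 4.534×10^7 V/(m·s), and I_d = ε₀ A dE/dt = (8.85×10^-12)(4.117×10^-3)(4.534×10^7) = 1.65×10^-6 A.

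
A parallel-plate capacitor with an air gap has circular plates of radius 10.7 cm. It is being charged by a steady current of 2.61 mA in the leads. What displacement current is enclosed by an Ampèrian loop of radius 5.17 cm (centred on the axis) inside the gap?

Between the plates the displacement current equals the wire current: I_d = 2.61 mA = 2.61×10^-3 A.
Through an area πr² the displacement current is I_d·(πr²/πR²) = I_d (r/R)² = 6.09×10^-4 A.

6.09×10^-4 A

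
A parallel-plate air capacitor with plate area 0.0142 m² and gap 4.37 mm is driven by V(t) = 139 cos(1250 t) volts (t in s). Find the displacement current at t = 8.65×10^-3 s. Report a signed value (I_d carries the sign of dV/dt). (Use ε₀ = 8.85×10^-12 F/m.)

4.91×10^-6 A

dV/dt = (139)(1250)·−sin(10.8125) = 1.708×10^5 V/s.
I_d = C dV/dt with C = ε₀A/d = (8.85×10^-12)(0.0142)/(4.37×10^-3) = 2.876×10^-11 F, so I_d = (2.876×10^-11)(1.708×10^5) = 4.91×10^-6 A.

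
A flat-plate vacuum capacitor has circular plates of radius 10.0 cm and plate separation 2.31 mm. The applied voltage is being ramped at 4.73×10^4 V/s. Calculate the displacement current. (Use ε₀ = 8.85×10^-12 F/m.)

C = ε₀A/d = (8.85×10^-12)(0.03142)/(2.31×10^-3) = 1.204×10^-10 F.
I_d = C dV/dt = (1.204×10^-10)(4.73×10^4) = 5.69×10^-6 A.

5.69×10^-6 A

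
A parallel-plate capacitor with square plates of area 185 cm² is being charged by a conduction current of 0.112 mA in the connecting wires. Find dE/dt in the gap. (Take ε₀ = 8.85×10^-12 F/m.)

By continuity, I_d in the gap equals the 0.112 mA flowing in the wire.
Since I_d = ε₀ A dE/dt, dE/dt = I_d/(ε₀A) = (1.12×10^-4)/((8.85×10^-12)(0.0185)) = 6.84×10^8 V/(m·s).

6.84×10^8 V/(m·s)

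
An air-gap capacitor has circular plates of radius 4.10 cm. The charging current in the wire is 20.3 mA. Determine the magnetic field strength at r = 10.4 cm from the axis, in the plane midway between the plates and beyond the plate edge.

No conduction current crosses the gap, so I_d there equals the 0.0203 A in the leads.
Outside the plates the loop encloses all of I_d, so B·2πr = μ₀ I_d and B = 3.90×10^-8 T.

3.90×10^-8 T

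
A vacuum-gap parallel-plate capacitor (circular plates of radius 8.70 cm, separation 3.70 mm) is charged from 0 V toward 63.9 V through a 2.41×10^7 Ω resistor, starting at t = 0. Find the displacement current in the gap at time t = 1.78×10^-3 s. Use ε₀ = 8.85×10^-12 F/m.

7.24×10^-7 A

C = ε₀A/d = (8.85×10^-12)(0.02378)/(3.70×10^-3) = 5.688×10^-11 F, so τ = RC = 1.371×10^-3 s.
The conduction current is I(t) = (V₀/R) e^(−t/τ), and the displacement current between the plates equals it.
t/τ = 1.298; I_d = (63.9/2.41×10^7) · e^(−1.298) = (2.651×10^-6)(0.2731) = 7.24×10^-7 A.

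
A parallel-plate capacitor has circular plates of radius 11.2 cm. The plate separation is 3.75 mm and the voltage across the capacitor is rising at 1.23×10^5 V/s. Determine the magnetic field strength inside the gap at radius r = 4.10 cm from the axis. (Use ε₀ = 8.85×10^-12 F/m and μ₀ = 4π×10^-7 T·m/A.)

7.48×10^-12 T

dE/dt = (dV/dt)/d = 3.280×10^7 V/(m·s); I_d = ε₀(πR²)(dE/dt) = (8.85×10^-12)(0.03941)(3.280×10^7) = 1.144×10^-5 A.
∮B·dl = μ₀ I_d,enc with I_d,enc = I_d r²/R² = 1.533×10^-6 A; so B = μ₀ I_d,enc/(2πr) = 7.48×10^-12 T.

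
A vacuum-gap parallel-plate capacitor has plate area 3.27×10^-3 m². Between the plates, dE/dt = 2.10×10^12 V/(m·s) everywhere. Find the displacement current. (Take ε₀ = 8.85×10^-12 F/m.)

0.0608 A

The displacement current is ε₀ times dΦ_E/dt = ε₀ A dE/dt = (8.85×10^-12)(3.27×10^-3)(2.10×10^12) = 0.0608 A.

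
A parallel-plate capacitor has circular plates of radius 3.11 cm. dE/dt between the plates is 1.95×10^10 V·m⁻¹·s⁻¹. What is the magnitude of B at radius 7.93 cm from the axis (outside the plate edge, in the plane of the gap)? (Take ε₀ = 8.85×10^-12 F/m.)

1.32×10^-9 T

I_d = ε₀ dΦ_E/dt = ε₀ πR² (dE/dt) = (8.85×10^-12)(3.039×10^-3)(1.95×10^10) = 5.245×10^-4 A through the full plate area.
For r ≥ R the full I_d is enclosed: B = μ₀ I_d/(2πr) = (4π×10^-7)(5.245×10^-4)/(2π·0.0793) = 1.32×10^-9 T.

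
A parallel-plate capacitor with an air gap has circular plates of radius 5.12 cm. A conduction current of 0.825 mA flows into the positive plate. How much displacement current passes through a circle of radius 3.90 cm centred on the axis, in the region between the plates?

4.79×10^-4 A

By continuity the displacement current in the gap matches the conduction current: I_d = 8.25×10^-4 A.
The field is uniform, so I_d,enc = I_d (r/R)² = (8.25×10^-4)(3.90/5.12)² = 4.79×10^-4 A.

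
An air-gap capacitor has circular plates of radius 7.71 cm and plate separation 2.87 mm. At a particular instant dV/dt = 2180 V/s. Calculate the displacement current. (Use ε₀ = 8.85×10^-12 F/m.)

C = ε₀A/d = (8.85×10^-12)(0.01867)/(2.87×10^-3) = 5.757×10^-11 F.
I_d = C dV/dt = (5.757×10^-11)(2180) = 1.26×10^-7 A.

1.26×10^-7 A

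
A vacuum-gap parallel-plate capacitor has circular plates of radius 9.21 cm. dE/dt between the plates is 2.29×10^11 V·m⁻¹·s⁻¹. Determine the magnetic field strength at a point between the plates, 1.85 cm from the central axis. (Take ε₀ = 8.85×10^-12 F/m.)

2.36×10^-8 T

Total displacement current: I_d = ε₀(πR²)(dE/dt) = (8.85×10^-12)(0.02665)(2.29×10^11) = 0.05401 A.
An Ampèrian loop of radius r encloses a fraction (r/R)² of I_d. Then B·2πr = μ₀ I_d (r/R)², giving B = μ₀ I_d r/(2πR²) = 2.36×10^-8 T.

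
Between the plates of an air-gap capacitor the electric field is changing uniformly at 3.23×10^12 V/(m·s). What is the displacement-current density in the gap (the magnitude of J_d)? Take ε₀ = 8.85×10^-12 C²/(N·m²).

28.6 A/m²

The displacement-current density is ε₀ ∂E/∂t = (8.85×10^-12)(3.23×10^12) = 28.6 A/m².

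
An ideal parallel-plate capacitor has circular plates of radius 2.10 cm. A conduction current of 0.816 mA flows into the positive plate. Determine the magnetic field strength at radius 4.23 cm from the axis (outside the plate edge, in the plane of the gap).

By continuity the displacement current in the gap matches the conduction current: I_d = 8.16×10^-4 A.
Outside the plates the loop encloses all of I_d, so B·2πr = μ₀ I_d and B = 3.86×10^-9 T.

3.86×10^-9 T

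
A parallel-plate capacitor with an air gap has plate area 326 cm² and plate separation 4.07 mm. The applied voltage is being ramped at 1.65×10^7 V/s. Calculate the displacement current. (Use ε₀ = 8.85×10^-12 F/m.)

1.17×10^-3 A

The field between the plates is E = V/d, so dE/dt = (1.65×10^7)/(4.07×10^-3 m) = 4.054×10^9 V/(m·s).
I_d = ε₀ A (dE/dt) = (8.85×10^-12)(0.0326)(4.054×10^9) = 1.17×10^-3 A.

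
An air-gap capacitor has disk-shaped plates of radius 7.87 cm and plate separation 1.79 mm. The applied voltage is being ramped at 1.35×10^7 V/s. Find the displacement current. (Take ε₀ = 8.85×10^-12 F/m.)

The displacement current equals the charging current C dV/dt. With C = ε₀A/d = (8.85×10^-12)(0.01946)/(1.79×10^-3) = 9.621×10^-11 F, I_d = (9.621×10^-11)(1.35×10^7) = 1.30×10^-3 A.

1.30×10^-3 A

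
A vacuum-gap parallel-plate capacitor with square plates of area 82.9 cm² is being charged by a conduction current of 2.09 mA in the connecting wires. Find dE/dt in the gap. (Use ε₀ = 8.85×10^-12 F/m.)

2.85×10^10 V/(m·s)

By continuity, I_d in the gap equals the 2.09 mA flowing in the wire.
Then dE/dt = I_d/(ε₀A) = 2.85×10^10 V/(m·s).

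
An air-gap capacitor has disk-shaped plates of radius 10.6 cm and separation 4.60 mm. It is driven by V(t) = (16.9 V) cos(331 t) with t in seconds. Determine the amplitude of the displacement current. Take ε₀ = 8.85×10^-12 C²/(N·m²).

C = ε₀A/d = (8.85×10^-12)(0.03530)/(4.60×10^-3) = 6.791×10^-11 F; ω = 331 rad/s.
I_d = C dV/dt, so |I_d|_max = C V₀ ω = (6.791×10^-11)(16.9)(331) = 3.80×10^-7 A.

3.80×10^-7 A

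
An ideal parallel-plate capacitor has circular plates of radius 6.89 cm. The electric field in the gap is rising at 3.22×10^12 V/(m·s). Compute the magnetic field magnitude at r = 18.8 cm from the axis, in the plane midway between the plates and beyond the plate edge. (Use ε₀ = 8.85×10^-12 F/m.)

4.52×10^-7 T

I_d = ε₀ dΦ_E/dt = ε₀ πR² (dE/dt) = (8.85×10^-12)(0.01491)(3.22×10^12) = 0.4249 A through the full plate area.
For r ≥ R the full I_d is enclosed: B = μ₀ I_d/(2πr) = (4π×10^-7)(0.4249)/(2π·0.188) = 4.52×10^-7 T.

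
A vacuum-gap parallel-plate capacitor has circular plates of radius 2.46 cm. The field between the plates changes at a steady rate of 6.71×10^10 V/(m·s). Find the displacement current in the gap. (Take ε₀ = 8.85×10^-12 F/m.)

The displacement current is ε₀ times dΦ_E/dt = ε₀ A dE/dt = (8.85×10^-12)(1.901×10^-3)(6.71×10^10) = 1.13×10^-3 A.

1.13×10^-3 A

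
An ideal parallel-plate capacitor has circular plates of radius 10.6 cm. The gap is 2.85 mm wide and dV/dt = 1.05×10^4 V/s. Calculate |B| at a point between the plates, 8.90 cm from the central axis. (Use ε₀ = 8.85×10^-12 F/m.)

1.82×10^-12 T

With E = V/d, dE/dt = 3.684×10^6 V/(m·s) and πR² = 0.03530 m², giving I_d = ε₀ πR² dE/dt = 1.151×10^-6 A.
For r < R the Ampère–Maxwell law gives B(2πr) = μ₀ I_d (r²/R²), so B = μ₀ I_d r/(2πR²) = (4π×10^-7)(1.151×10^-6)(0.0890)/(2π·0.106²) = 1.82×10^-12 T.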